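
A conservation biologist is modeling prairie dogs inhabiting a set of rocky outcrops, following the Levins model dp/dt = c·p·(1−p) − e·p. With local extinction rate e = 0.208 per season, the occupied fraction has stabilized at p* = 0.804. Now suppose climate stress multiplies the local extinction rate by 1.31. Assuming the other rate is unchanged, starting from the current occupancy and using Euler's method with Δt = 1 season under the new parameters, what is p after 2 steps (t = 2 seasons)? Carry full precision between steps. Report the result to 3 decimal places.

Balance c(1−p*) = e gives c = e/(1 − 0.80400) = 0.208/0.19600 = 1.06122.
Starting from p₀ = 0.80400; update p ← p + (dp/dt)·Δt with the new parameters.
step 1: Δp = -0.05184, p = 0.75216
step 2: Δp = -0.00712, p = 0.74504

0.745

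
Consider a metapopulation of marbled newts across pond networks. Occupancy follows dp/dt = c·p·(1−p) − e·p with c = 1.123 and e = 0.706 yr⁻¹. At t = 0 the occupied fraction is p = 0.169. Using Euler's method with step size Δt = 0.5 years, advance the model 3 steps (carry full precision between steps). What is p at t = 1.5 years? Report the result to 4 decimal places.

Update rule: p ← p + [c·p·(1−p) − e·p]·Δt with Δt = 0.5.
t = 0.5: p = 0.16900 + (+0.01920) = 0.18820
t = 1: p = 0.18820 + (+0.01935) = 0.20755
t = 1.5: p = 0.20755 + (+0.01909) = 0.22664

0.2266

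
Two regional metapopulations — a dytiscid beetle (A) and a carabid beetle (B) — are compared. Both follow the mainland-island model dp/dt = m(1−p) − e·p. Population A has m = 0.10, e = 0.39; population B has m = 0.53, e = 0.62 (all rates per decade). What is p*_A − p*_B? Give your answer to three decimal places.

-0.257

A: p*_A = m/(m+e) = 0.10/0.4900 = 0.2041.
B: p*_B = 0.53/1.1500 = 0.4609.
p*_A − p*_B = 0.2041 − 0.4609 = -0.2568.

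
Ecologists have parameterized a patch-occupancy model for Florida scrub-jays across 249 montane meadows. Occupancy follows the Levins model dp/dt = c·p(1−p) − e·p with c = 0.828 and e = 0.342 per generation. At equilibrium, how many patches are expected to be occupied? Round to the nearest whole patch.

p* = 1 − e/c = 1 − 0.342/0.828 = 0.5870.
Expected occupied patches = N × p* = 249 × 0.5870 = 146.15 ≈ 146.

146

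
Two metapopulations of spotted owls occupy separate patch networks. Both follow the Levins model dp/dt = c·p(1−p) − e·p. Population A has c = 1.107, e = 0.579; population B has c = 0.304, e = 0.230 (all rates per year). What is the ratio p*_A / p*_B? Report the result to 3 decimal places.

1.959

A: p*_A = 1 − 0.579/1.107 = 0.4770.
B: p*_B = 1 − 0.230/0.304 = 0.2434.
p*_A / p*_B = 0.4770/0.2434 = 1.9594.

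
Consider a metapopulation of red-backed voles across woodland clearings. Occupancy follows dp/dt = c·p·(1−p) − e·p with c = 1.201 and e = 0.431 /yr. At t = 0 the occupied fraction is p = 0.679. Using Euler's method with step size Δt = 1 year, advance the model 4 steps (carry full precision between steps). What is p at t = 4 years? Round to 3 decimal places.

Update rule: p ← p + [c·p·(1−p) − e·p]·Δt with Δt = 1.
t = 1: p = 0.67900 + (-0.03088) = 0.64812
t = 2: p = 0.64812 + (-0.00544) = 0.64268
t = 3: p = 0.64268 + (-0.00120) = 0.64149
t = 4: p = 0.64149 + (-0.00027) = 0.64121

0.641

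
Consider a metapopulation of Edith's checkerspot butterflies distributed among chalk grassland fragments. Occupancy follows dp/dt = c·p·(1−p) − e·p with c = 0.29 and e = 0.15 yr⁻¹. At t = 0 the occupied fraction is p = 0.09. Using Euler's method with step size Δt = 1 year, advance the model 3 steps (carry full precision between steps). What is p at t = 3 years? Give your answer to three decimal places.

0.123

Update rule: p ← p + [c·p·(1−p) − e·p]·Δt with Δt = 1.
  1  |  dp/dt·Δt = +0.010251  |  p_1 = 0.100251
  2  |  dp/dt·Δt = +0.011121  |  p_2 = 0.111372
  3  |  dp/dt·Δt = +0.011995  |  p_3 = 0.123367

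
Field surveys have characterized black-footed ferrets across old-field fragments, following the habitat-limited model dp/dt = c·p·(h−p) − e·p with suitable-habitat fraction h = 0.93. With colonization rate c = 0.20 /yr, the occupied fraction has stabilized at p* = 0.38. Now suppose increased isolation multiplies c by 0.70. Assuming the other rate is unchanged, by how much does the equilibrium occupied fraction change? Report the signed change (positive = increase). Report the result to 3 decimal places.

-0.236

Balance c(h−p*) = e gives e = 0.20×(0.93 − 0.38000) = 0.11000.
New p* = 0.93 − e/c = 0.93 − 0.11000/0.14000 = 0.14429.
Δp* = 0.14429 − 0.38000 = -0.23571.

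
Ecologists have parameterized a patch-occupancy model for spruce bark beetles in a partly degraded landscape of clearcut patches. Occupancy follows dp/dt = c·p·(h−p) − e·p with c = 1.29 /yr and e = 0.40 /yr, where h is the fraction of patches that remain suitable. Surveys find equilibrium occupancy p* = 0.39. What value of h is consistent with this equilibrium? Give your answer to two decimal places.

At equilibrium c(h−p*) = e, so h = p* + e/c.
h = 0.39 + 0.40/1.29 = 0.39 + 0.3101 = 0.7001.

0.70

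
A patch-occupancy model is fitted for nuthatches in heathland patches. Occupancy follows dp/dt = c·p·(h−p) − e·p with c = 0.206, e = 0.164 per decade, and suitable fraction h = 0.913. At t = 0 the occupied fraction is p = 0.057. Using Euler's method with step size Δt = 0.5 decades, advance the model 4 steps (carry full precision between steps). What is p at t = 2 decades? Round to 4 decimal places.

0.0584

Update rule: p ← p + [c·p·(h−p) − e·p]·Δt with Δt = 0.5.
  1  |  dp/dt·Δt = +0.000352  |  p_1 = 0.057352
  2  |  dp/dt·Δt = +0.000352  |  p_2 = 0.057703
  3  |  dp/dt·Δt = +0.000352  |  p_3 = 0.058055
  4  |  dp/dt·Δt = +0.000352  |  p_4 = 0.058407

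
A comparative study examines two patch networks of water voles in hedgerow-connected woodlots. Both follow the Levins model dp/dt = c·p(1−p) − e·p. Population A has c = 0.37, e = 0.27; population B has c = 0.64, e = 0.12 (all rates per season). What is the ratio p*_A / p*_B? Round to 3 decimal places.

0.333

A: p*_A = 1 − 0.27/0.37 = 0.2703.
B: p*_B = 1 − 0.12/0.64 = 0.8125.
p*_A / p*_B = 0.2703/0.8125 = 0.3326.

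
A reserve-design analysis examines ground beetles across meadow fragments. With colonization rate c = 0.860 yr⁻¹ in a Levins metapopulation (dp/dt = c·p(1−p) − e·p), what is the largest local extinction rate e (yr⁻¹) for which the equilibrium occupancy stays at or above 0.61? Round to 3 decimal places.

1 − e/c ≥ 0.61 ⇒ e ≤ c(1 − 0.61) = 0.860 × 0.3900.
e_max = 0.3354.

0.335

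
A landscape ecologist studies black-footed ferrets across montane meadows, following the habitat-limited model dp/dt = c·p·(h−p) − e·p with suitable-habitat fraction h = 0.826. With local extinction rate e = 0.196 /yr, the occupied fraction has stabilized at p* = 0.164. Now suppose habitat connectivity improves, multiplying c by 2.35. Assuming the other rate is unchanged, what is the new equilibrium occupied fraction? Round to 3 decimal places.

0.544

Balance c(h−p*) = e gives c = e/(0.826 − 0.16400) = 0.196/0.66200 = 0.29607.
New p* = 0.826 − e/c = 0.826 − 0.19600/0.69576 = 0.54429.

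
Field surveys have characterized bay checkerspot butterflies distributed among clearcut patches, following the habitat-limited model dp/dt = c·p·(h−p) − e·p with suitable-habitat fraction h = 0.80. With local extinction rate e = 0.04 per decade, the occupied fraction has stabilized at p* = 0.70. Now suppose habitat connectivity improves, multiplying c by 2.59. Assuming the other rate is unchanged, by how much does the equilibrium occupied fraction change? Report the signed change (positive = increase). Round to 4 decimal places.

0.0614

Balance c(h−p*) = e gives c = e/(0.8 − 0.70000) = 0.04/0.10000 = 0.40000.
New p* = 0.8 − e/c = 0.8 − 0.04000/1.03600 = 0.76139.
Δp* = 0.76139 − 0.70000 = +0.06139.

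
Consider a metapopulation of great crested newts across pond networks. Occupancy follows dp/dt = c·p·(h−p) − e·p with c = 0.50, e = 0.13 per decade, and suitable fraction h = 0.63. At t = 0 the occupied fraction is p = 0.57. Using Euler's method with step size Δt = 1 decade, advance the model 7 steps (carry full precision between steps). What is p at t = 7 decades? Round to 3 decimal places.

Update rule: p ← p + [c·p·(h−p) − e·p]·Δt with Δt = 1.
  1  |  dp/dt·Δt = -0.057000  |  p_1 = 0.513000
  2  |  dp/dt·Δt = -0.036680  |  p_2 = 0.476321
  3  |  dp/dt·Δt = -0.025321  |  p_3 = 0.450999
  4  |  dp/dt·Δt = -0.018265  |  p_4 = 0.432734
  5  |  dp/dt·Δt = -0.013574  |  p_5 = 0.419160
  6  |  dp/dt·Δt = -0.010303  |  p_6 = 0.408857
  7  |  dp/dt·Δt = -0.007944  |  p_7 = 0.400914

0.401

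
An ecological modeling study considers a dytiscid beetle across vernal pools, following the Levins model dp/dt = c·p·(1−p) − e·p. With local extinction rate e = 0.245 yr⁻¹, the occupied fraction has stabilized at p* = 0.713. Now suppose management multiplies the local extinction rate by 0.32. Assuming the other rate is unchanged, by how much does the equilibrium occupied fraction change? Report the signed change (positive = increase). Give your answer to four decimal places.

0.1952

Balance c(1−p*) = e gives c = e/(1 − 0.71300) = 0.245/0.28700 = 0.85366.
New p* = 1 − e/c = 1 − 0.07840/0.85366 = 0.90816.
Δp* = 0.90816 − 0.71300 = +0.19516.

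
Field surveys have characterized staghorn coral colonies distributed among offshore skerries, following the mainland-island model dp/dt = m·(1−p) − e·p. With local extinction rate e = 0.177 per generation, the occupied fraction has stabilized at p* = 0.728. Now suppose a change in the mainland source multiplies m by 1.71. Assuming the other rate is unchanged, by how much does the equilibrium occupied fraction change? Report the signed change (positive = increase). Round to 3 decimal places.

0.093

Balance m(1−p*) = e·p* gives m = e·p*/(1−p*) = 0.177×0.72800/0.27200 = 0.47374.
New p* = m/(m+e) = 0.81010/(0.81010+0.17700) = 0.82069.
Δp* = 0.82069 − 0.72800 = +0.09269.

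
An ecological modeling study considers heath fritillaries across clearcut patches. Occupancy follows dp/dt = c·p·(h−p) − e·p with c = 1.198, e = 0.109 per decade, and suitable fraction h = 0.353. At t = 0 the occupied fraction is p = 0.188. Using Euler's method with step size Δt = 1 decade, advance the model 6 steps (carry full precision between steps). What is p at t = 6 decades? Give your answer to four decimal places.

Update rule: p ← p + [c·p·(h−p) − e·p]·Δt with Δt = 1.
  1  |  dp/dt·Δt = +0.016670  |  p_1 = 0.204670
  2  |  dp/dt·Δt = +0.014061  |  p_2 = 0.218731
  3  |  dp/dt·Δt = +0.011342  |  p_3 = 0.230073
  4  |  dp/dt·Δt = +0.008804  |  p_4 = 0.238877
  5  |  dp/dt·Δt = +0.006622  |  p_5 = 0.245499
  6  |  dp/dt·Δt = +0.004858  |  p_6 = 0.250356

0.2504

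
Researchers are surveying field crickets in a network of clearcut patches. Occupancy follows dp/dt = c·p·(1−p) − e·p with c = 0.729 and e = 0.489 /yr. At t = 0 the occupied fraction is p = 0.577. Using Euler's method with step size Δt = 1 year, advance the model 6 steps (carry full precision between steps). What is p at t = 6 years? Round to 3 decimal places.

Update rule: p ← p + [c·p·(1−p) − e·p]·Δt with Δt = 1.
t = 1: p = 0.57700 + (-0.10423) = 0.47277
t = 2: p = 0.47277 + (-0.04948) = 0.42330
t = 3: p = 0.42330 + (-0.02903) = 0.39427
t = 4: p = 0.39427 + (-0.01870) = 0.37557
t = 5: p = 0.37557 + (-0.01269) = 0.36288
t = 6: p = 0.36288 + (-0.00890) = 0.35397

0.354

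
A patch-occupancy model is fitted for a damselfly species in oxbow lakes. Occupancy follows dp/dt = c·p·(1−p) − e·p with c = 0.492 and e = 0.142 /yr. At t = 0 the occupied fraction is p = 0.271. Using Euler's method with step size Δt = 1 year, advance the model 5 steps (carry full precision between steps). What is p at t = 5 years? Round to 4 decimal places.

Update rule: p ← p + [c·p·(1−p) − e·p]·Δt with Δt = 1.
  1  |  dp/dt·Δt = +0.058717  |  p_1 = 0.329717
  2  |  dp/dt·Δt = +0.061914  |  p_2 = 0.391631
  3  |  dp/dt·Δt = +0.061610  |  p_3 = 0.453241
  4  |  dp/dt·Δt = +0.057564  |  p_4 = 0.510805
  5  |  dp/dt·Δt = +0.050408  |  p_5 = 0.561214

0.5612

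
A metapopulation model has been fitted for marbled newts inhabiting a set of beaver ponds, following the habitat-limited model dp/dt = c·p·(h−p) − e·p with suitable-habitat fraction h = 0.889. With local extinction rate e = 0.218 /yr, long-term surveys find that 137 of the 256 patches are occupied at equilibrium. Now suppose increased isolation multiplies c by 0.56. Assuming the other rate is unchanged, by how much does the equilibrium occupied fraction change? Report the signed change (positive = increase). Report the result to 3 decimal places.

Observed p* = 137/256 = 0.53516.
Balance c(h−p*) = e gives c = e/(0.889 − 0.53516) = 0.218/0.35384 = 0.61610.
New p* = 0.889 − e/c = 0.889 − 0.21800/0.34502 = 0.25715.
Δp* = 0.25715 − 0.53516 = -0.27801.

-0.278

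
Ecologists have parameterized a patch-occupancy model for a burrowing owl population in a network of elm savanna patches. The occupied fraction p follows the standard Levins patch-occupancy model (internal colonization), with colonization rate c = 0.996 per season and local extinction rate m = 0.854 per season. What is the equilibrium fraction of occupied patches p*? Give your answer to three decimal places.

0.143

At equilibrium, colonization balances extinction: c·p*·(1−p*) = m·p*.
So p* = 1 − m/c = 1 − 0.854/0.996 = 1 − 0.8574 = 0.1426.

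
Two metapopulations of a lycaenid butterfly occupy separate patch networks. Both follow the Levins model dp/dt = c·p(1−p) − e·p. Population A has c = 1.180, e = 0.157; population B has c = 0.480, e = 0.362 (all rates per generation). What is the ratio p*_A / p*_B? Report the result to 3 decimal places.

A: p*_A = 1 − 0.157/1.180 = 0.8669.
B: p*_B = 1 − 0.362/0.480 = 0.2458.
p*_A / p*_B = 0.8669/0.2458 = 3.5266.

3.527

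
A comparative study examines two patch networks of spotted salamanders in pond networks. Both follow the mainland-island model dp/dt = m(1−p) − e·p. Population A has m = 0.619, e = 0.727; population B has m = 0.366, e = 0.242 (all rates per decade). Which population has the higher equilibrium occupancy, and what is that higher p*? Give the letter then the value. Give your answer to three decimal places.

B, 0.602

A: p*_A = m/(m+e) = 0.619/1.3460 = 0.4599.
B: p*_B = 0.366/0.6080 = 0.6020.
B is higher at 0.6020.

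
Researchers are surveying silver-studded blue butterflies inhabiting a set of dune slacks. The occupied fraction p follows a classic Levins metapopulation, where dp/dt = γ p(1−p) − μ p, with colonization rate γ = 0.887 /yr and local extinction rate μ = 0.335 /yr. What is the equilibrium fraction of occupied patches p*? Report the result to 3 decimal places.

Setting dp/dt = 0 and dividing through by p* gives γ·(1−p*) = μ.
So p* = 1 − μ/γ = 1 − 0.335/0.887 = 1 − 0.3777 = 0.6223.

0.622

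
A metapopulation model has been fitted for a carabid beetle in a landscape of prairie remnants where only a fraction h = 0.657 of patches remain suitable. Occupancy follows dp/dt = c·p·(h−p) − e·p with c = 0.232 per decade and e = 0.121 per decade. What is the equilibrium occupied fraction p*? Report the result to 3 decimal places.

0.135

Setting dp/dt = 0 and dividing by p* gives c·(h−p*) = e.
So p* = h − e/c = 0.657 − 0.121/0.232 = 0.657 − 0.5216 = 0.1354.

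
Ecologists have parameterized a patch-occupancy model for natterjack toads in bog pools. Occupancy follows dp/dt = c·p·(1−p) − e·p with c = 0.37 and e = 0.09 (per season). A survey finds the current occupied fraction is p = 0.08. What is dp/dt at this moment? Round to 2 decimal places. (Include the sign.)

0.02

Colonization term: c·p·(1−p) = 0.37×0.08×0.9200 = 0.02723.
Extinction term: e·p = 0.00720.
dp/dt = 0.02723 − 0.00720 = 0.02003.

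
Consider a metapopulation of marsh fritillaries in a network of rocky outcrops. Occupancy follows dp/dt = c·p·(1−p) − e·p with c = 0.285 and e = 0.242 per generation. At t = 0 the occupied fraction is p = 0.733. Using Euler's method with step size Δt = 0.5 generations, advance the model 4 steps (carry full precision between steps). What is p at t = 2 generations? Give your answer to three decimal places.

0.545

Update rule: p ← p + [c·p·(1−p) − e·p]·Δt with Δt = 0.5.
t = 0.5: p = 0.73300 + (-0.06080) = 0.67220
t = 1: p = 0.67220 + (-0.04994) = 0.62226
t = 1.5: p = 0.62226 + (-0.04180) = 0.58046
t = 2: p = 0.58046 + (-0.03553) = 0.54493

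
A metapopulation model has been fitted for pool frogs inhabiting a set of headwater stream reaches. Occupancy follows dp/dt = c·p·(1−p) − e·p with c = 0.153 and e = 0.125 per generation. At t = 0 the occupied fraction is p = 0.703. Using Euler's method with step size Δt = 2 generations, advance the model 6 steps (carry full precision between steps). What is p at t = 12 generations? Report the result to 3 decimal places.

0.368

Update rule: p ← p + [c·p·(1−p) − e·p]·Δt with Δt = 2.
t = 2: p = 0.70300 + (-0.11186) = 0.59114
t = 4: p = 0.59114 + (-0.07383) = 0.51731
t = 6: p = 0.51731 + (-0.05292) = 0.46439
t = 8: p = 0.46439 + (-0.03999) = 0.42441
t = 10: p = 0.42441 + (-0.03135) = 0.39306
t = 12: p = 0.39306 + (-0.02526) = 0.36779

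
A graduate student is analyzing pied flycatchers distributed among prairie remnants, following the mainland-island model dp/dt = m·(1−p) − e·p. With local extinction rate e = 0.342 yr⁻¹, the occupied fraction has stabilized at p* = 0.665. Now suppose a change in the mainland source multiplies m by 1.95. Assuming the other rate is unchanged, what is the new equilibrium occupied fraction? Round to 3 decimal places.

0.795

Balance m(1−p*) = e·p* gives m = e·p*/(1−p*) = 0.342×0.66500/0.33500 = 0.67890.
New p* = m/(m+e) = 1.32385/(1.32385+0.34200) = 0.79470.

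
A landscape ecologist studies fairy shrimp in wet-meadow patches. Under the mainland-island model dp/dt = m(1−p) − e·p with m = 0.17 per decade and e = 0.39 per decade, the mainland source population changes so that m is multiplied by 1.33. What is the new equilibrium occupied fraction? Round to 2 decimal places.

0.37

Before: p* = 0.17/(0.17+0.39) = 0.3036.
After: m = 0.2261, e = 0.39; p* = 0.2261/0.6161 = 0.3670.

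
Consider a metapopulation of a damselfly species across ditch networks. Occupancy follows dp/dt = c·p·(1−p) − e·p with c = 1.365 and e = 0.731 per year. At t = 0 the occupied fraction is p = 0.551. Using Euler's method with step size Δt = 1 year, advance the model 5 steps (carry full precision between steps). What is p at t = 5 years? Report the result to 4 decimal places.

0.4648

Update rule: p ← p + [c·p·(1−p) − e·p]·Δt with Δt = 1.
step 1: Δp = -0.06508, p = 0.48592
step 2: Δp = -0.01423, p = 0.47169
step 3: Δp = -0.00465, p = 0.46704
step 4: Δp = -0.00164, p = 0.46540
step 5: Δp = -0.00059, p = 0.46481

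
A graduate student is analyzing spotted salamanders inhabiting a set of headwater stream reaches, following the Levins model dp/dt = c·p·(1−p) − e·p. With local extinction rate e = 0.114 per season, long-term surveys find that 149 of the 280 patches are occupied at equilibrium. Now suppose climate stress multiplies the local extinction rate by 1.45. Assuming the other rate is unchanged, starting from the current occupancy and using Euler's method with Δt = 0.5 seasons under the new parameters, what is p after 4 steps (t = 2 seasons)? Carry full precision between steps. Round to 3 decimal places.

0.484

Observed p* = 149/280 = 0.53214.
Balance c(1−p*) = e gives c = e/(1 − 0.53214) = 0.114/0.46786 = 0.24366.
Starting from p₀ = 0.53214; update p ← p + (dp/dt)·Δt with the new parameters.
step 1: Δp = -0.01365, p = 0.51849
step 2: Δp = -0.01244, p = 0.50606
step 3: Δp = -0.01137, p = 0.49468
step 4: Δp = -0.01043, p = 0.48425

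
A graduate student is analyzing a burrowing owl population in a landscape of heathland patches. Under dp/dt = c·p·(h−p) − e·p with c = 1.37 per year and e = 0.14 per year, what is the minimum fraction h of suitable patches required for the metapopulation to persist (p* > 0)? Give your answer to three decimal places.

0.102

p* = h − e/c is positive only when h > e/c.
h_min = e/c = 0.14/1.37 = 0.1022.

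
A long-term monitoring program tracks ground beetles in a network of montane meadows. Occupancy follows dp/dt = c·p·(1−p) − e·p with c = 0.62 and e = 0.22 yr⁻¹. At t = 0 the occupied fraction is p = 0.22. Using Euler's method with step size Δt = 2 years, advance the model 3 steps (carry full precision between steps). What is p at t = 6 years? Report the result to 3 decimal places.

0.569

Update rule: p ← p + [c·p·(1−p) − e·p]·Δt with Δt = 2.
step 1: Δp = +0.11598, p = 0.33598
step 2: Δp = +0.12881, p = 0.46479
step 3: Δp = +0.10395, p = 0.56875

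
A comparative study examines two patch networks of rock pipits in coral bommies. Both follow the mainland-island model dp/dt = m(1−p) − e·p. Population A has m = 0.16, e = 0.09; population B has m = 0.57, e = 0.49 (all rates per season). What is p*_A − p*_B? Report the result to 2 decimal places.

0.10

A: p*_A = m/(m+e) = 0.16/0.2500 = 0.6400.
B: p*_B = 0.57/1.0600 = 0.5377.
p*_A − p*_B = 0.6400 − 0.5377 = 0.1023.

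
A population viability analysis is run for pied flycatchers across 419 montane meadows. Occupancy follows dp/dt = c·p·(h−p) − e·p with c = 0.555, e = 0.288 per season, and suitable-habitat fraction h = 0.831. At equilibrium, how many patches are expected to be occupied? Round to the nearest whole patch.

131

p* = h − e/c = 0.831 − 0.5189 = 0.3121.
Expected occupied patches = N × p* = 419 × 0.3121 = 130.76 ≈ 131.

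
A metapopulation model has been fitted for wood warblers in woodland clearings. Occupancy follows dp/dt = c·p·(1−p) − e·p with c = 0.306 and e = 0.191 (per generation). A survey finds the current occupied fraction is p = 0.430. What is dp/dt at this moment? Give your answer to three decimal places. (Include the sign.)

-0.007

Colonization term: c·p·(1−p) = 0.306×0.430×0.5700 = 0.07500.
Extinction term: e·p = 0.08213.
dp/dt = 0.07500 − 0.08213 = -0.00713.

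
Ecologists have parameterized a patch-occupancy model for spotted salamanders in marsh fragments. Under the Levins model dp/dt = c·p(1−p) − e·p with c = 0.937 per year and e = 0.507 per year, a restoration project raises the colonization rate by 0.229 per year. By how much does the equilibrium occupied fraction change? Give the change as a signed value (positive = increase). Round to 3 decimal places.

Before: p* = 1 − 0.507/0.937 = 0.4589.
After the change, c = 1.166, e = 0.507, so p* = 1 − 0.507/1.166 = 0.5652.
Δp* = 0.5652 − 0.4589 = +0.1063.

0.106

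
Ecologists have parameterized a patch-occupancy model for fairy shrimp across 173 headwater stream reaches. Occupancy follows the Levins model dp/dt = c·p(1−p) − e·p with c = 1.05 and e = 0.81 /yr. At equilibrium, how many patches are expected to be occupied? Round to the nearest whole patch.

p* = 1 − e/c = 1 − 0.81/1.05 = 0.2286.
Expected occupied patches = N × p* = 173 × 0.2286 = 39.54 ≈ 40.

40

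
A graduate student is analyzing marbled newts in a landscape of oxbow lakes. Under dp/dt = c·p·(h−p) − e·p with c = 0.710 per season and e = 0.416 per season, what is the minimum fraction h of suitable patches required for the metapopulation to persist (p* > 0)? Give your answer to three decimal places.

0.586

p* = h − e/c is positive only when h > e/c.
h_min = e/c = 0.416/0.710 = 0.5859.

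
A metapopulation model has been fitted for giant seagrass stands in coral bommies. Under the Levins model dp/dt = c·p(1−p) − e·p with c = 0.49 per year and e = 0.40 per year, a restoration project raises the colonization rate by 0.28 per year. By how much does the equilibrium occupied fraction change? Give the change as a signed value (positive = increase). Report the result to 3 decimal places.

0.297

Before: p* = 1 − 0.40/0.49 = 0.1837.
After the change, c = 0.77, e = 0.4, so p* = 1 − 0.4/0.77 = 0.4805.
Δp* = 0.4805 − 0.1837 = +0.2968.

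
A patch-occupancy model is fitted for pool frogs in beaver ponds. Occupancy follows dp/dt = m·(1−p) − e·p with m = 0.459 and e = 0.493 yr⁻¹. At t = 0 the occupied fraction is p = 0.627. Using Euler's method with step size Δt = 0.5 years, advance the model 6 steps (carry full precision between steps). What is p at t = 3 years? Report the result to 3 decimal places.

Update rule: p ← p + [m·(1−p) − e·p]·Δt with Δt = 0.5.
p: 0.62700 → 0.55805  (Δp = -0.06895)
p: 0.55805 → 0.52192  (Δp = -0.03613)
p: 0.52192 → 0.50298  (Δp = -0.01893)
p: 0.50298 → 0.49306  (Δp = -0.00992)
p: 0.49306 → 0.48787  (Δp = -0.00520)
p: 0.48787 → 0.48514  (Δp = -0.00272)

0.485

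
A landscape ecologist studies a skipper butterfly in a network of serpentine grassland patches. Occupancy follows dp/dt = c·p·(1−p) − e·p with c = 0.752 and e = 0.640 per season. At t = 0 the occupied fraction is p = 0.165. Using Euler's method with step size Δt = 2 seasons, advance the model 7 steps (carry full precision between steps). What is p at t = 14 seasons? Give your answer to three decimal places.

Update rule: p ← p + [c·p·(1−p) − e·p]·Δt with Δt = 2.
p: 0.16500 → 0.16101  (Δp = -0.00399)
p: 0.16101 → 0.15809  (Δp = -0.00292)
p: 0.15809 → 0.15591  (Δp = -0.00218)
p: 0.15591 → 0.15428  (Δp = -0.00164)
p: 0.15428 → 0.15304  (Δp = -0.00124)
p: 0.15304 → 0.15209  (Δp = -0.00094)
p: 0.15209 → 0.15137  (Δp = -0.00072)

0.151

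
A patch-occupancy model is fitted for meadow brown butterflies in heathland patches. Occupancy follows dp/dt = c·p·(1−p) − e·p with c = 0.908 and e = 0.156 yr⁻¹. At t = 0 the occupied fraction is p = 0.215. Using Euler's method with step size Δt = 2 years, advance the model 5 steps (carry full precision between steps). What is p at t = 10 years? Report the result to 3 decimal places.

Update rule: p ← p + [c·p·(1−p) − e·p]·Δt with Δt = 2.
  1  |  dp/dt·Δt = +0.239415  |  p_1 = 0.454415
  2  |  dp/dt·Δt = +0.308449  |  p_2 = 0.762864
  3  |  dp/dt·Δt = +0.090505  |  p_3 = 0.853369
  4  |  dp/dt·Δt = -0.039015  |  p_4 = 0.814354
  5  |  dp/dt·Δt = +0.020467  |  p_5 = 0.834821

0.835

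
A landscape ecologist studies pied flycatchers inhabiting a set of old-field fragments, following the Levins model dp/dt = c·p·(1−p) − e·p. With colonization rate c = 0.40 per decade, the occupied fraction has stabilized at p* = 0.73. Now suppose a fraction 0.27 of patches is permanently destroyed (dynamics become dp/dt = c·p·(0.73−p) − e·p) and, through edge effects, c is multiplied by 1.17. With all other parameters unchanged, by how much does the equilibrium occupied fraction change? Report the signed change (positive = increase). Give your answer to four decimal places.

-0.2308

Balance c(1−p*) = e gives e = 0.40×(1 − 0.73000) = 0.10800.
New p* = 0.73 − e/c = 0.73 − 0.10800/0.46800 = 0.49923.
Δp* = 0.49923 − 0.73000 = -0.23077.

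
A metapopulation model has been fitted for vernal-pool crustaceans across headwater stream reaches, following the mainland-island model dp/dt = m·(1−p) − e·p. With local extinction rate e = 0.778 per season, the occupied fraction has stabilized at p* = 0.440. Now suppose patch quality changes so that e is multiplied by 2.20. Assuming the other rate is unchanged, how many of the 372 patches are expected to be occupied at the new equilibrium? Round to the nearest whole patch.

98

Balance m(1−p*) = e·p* gives m = e·p*/(1−p*) = 0.778×0.44000/0.56000 = 0.61129.
New p* = m/(m+e) = 0.61129/(0.61129+1.71160) = 0.26316.
Expected occupied = 372 × 0.26316 = 97.90 ≈ 98.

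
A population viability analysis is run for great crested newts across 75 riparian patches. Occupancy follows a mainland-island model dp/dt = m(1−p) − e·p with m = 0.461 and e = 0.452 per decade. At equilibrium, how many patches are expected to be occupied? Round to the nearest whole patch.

38

p* = m/(m+e) = 0.461/0.9130 = 0.5049.
Expected occupied patches = N × p* = 75 × 0.5049 = 37.87 ≈ 38.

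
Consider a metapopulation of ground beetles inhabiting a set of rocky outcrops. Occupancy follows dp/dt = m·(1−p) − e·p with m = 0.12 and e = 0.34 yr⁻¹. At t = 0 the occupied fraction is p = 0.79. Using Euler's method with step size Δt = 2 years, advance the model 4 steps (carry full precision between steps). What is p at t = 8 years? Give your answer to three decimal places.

0.261

Update rule: p ← p + [m·(1−p) − e·p]·Δt with Δt = 2.
p: 0.79000 → 0.30320  (Δp = -0.48680)
p: 0.30320 → 0.26426  (Δp = -0.03894)
p: 0.26426 → 0.26114  (Δp = -0.00312)
p: 0.26114 → 0.26089  (Δp = -0.00025)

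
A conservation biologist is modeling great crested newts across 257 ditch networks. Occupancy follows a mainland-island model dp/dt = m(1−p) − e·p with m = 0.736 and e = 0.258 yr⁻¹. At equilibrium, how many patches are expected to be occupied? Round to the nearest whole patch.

190

p* = m/(m+e) = 0.736/0.9940 = 0.7404.
Expected occupied patches = N × p* = 257 × 0.7404 = 190.29 ≈ 190.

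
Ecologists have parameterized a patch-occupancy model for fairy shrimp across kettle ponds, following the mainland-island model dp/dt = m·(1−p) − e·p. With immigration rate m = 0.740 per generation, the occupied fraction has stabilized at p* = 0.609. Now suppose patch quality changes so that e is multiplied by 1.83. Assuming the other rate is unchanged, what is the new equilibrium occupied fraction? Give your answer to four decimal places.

Balance m(1−p*) = e·p* gives e = m(1−p*)/p* = 0.740×0.39100/0.60900 = 0.47511.
New p* = m/(m+e) = 0.74000/(0.74000+0.86945) = 0.45978.

0.4598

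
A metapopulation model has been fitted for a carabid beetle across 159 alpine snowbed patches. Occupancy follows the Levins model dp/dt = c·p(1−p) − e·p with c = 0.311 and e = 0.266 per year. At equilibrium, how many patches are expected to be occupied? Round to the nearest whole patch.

23

p* = 1 − e/c = 1 − 0.266/0.311 = 0.1447.
Expected occupied patches = N × p* = 159 × 0.1447 = 23.01 ≈ 23.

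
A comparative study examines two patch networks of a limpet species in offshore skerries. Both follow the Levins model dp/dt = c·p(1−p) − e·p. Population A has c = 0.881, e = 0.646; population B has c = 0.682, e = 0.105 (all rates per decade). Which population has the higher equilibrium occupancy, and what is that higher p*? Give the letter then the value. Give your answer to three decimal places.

A: p*_A = 1 − 0.646/0.881 = 0.2667.
B: p*_B = 1 − 0.105/0.682 = 0.8460.
B is higher at 0.8460.

B, 0.846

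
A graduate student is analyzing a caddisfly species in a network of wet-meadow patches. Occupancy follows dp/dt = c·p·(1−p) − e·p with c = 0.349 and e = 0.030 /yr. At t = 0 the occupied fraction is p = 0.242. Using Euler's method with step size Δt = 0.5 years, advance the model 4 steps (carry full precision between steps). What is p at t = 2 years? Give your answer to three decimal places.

Update rule: p ← p + [c·p·(1−p) − e·p]·Δt with Δt = 0.5.
step 1: Δp = +0.02838, p = 0.27038
step 2: Δp = +0.03037, p = 0.30075
step 3: Δp = +0.03219, p = 0.33293
step 4: Δp = +0.03376, p = 0.36669

0.367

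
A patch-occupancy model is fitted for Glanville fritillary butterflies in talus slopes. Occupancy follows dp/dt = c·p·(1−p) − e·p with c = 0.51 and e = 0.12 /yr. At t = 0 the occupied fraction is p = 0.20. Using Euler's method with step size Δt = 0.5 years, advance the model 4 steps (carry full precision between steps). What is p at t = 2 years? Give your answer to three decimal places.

Update rule: p ← p + [c·p·(1−p) − e·p]·Δt with Δt = 0.5.
  1  |  dp/dt·Δt = +0.028800  |  p_1 = 0.228800
  2  |  dp/dt·Δt = +0.031267  |  p_2 = 0.260067
  3  |  dp/dt·Δt = +0.033466  |  p_3 = 0.293533
  4  |  dp/dt·Δt = +0.035268  |  p_4 = 0.328801

0.329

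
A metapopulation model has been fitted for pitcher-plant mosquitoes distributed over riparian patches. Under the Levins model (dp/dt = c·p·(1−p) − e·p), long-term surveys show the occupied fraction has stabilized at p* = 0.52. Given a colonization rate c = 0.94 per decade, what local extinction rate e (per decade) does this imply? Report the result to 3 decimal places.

0.451

At equilibrium c(1−p*) = e.
e = 0.94 × (1 − 0.52) = 0.94 × 0.4800 = 0.4512.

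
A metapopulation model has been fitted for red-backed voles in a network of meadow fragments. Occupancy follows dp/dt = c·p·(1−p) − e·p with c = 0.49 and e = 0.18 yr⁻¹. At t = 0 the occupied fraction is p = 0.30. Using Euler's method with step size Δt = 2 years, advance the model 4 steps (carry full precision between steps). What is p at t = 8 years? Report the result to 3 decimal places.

Update rule: p ← p + [c·p·(1−p) − e·p]·Δt with Δt = 2.
  1  |  dp/dt·Δt = +0.097800  |  p_1 = 0.397800
  2  |  dp/dt·Δt = +0.091556  |  p_2 = 0.489356
  3  |  dp/dt·Δt = +0.068721  |  p_3 = 0.558077
  4  |  dp/dt·Δt = +0.040787  |  p_4 = 0.598864

0.599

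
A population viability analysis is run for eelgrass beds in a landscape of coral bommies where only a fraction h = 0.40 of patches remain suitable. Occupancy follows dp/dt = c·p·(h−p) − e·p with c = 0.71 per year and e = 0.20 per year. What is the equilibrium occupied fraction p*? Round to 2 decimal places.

Setting dp/dt = 0 and dividing by p* gives c·(h−p*) = e.
So p* = h − e/c = 0.40 − 0.20/0.71 = 0.40 − 0.2817 = 0.1183.

0.12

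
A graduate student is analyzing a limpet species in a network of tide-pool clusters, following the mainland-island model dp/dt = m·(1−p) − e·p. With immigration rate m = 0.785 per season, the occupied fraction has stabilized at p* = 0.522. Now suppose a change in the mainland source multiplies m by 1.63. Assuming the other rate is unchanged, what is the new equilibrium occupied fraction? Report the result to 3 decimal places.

0.640

Balance m(1−p*) = e·p* gives e = m(1−p*)/p* = 0.785×0.47800/0.52200 = 0.71883.
New p* = m/(m+e) = 1.27955/(1.27955+0.71883) = 0.64029.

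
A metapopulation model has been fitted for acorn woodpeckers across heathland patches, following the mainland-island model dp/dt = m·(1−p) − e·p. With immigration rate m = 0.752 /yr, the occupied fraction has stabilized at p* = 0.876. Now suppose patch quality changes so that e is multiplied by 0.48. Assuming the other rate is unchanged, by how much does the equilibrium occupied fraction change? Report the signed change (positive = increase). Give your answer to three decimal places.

Balance m(1−p*) = e·p* gives e = m(1−p*)/p* = 0.752×0.12400/0.87600 = 0.10645.
New p* = m/(m+e) = 0.75200/(0.75200+0.05110) = 0.93637.
Δp* = 0.93637 − 0.87600 = +0.06037.

0.060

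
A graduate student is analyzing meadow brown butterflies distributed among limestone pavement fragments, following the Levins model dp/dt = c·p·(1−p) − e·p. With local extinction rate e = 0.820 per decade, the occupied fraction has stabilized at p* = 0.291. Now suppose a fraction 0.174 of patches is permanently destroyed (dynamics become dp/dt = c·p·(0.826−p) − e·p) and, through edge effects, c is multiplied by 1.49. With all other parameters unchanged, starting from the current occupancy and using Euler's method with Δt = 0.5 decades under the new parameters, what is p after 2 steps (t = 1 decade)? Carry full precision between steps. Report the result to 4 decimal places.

Balance c(1−p*) = e gives c = e/(1 − 0.29100) = 0.820/0.70900 = 1.15656.
Starting from p₀ = 0.29100; update p ← p + (dp/dt)·Δt with the new parameters.
t = 0.5: p = 0.29100 + (+0.01483) = 0.30583
t = 1: p = 0.30583 + (+0.01168) = 0.31751

0.3175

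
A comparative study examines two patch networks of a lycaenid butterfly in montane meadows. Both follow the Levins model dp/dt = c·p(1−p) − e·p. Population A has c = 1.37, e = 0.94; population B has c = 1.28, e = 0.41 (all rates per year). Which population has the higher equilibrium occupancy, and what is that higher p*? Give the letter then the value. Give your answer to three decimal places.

A: p*_A = 1 − 0.94/1.37 = 0.3139.
B: p*_B = 1 − 0.41/1.28 = 0.6797.
B is higher at 0.6797.

B, 0.680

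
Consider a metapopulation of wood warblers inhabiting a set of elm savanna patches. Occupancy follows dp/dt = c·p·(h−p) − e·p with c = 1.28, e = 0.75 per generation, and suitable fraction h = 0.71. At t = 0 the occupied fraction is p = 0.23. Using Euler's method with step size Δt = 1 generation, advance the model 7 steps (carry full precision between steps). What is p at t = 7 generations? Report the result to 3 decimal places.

0.142

Update rule: p ← p + [c·p·(h−p) − e·p]·Δt with Δt = 1.
t = 1: p = 0.23000 + (-0.03119) = 0.19881
t = 2: p = 0.19881 + (-0.01902) = 0.17979
t = 3: p = 0.17979 + (-0.01282) = 0.16697
t = 4: p = 0.16697 + (-0.00917) = 0.15780
t = 5: p = 0.15780 + (-0.00681) = 0.15098
t = 6: p = 0.15098 + (-0.00520) = 0.14578
t = 7: p = 0.14578 + (-0.00405) = 0.14173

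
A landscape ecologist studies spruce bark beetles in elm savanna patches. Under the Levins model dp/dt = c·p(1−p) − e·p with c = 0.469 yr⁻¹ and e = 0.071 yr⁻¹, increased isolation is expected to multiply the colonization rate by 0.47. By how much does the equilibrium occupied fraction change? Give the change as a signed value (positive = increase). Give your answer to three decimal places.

-0.171

Before: p* = 1 − 0.071/0.469 = 0.8486.
After the change, c = 0.22043, e = 0.071, so p* = 1 − 0.071/0.22043 = 0.6779.
Δp* = 0.6779 − 0.8486 = -0.1707.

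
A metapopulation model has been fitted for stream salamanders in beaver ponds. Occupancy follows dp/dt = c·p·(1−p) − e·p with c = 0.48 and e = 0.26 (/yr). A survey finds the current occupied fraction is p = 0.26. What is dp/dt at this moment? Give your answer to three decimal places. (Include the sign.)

0.025

Colonization term: c·p·(1−p) = 0.48×0.26×0.7400 = 0.09235.
Extinction term: e·p = 0.06760.
dp/dt = 0.09235 − 0.06760 = 0.02475.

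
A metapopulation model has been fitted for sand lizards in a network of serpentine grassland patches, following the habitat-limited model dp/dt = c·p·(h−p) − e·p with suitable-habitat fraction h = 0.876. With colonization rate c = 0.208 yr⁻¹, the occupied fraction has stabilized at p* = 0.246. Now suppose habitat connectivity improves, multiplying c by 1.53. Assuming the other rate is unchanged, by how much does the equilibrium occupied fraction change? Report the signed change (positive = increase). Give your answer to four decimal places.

Balance c(h−p*) = e gives e = 0.208×(0.876 − 0.24600) = 0.13104.
New p* = 0.876 − e/c = 0.876 − 0.13104/0.31824 = 0.46424.
Δp* = 0.46424 − 0.24600 = +0.21824.

0.2182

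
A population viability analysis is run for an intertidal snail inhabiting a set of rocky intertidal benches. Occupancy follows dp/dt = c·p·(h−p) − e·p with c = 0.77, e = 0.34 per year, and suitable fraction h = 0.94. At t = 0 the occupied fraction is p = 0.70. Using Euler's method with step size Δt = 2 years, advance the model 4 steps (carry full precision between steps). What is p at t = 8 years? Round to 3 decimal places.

Update rule: p ← p + [c·p·(h−p) − e·p]·Δt with Δt = 2.
t = 2: p = 0.70000 + (-0.21728) = 0.48272
t = 4: p = 0.48272 + (+0.01169) = 0.49441
t = 6: p = 0.49441 + (+0.00307) = 0.49748
t = 8: p = 0.49748 + (+0.00074) = 0.49822

0.498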